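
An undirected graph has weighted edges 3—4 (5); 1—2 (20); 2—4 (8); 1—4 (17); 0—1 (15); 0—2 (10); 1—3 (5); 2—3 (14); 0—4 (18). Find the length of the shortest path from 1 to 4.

10

Comparing a few candidate routes:
1 → 2 → 4: 20 + 8 = 28
1 → 4: 17
1 → 3 → 2 → 4: 5 + 14 + 8 = 27
1 → 3 → 4: 5 + 5 = 10
Shortest: 10.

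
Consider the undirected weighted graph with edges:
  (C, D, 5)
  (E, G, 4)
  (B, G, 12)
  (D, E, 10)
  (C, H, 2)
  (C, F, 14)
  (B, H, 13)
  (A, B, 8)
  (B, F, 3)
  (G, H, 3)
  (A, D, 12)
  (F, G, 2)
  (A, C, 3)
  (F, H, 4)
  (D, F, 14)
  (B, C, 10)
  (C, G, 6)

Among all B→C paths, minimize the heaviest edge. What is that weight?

3

Checking several routes:
B→F→G→H→C: max(3, 2, 3, 2) = 3
B→F→H→G→C: max(3, 4, 3, 6) = 6
B→F→H→C: max(3, 4, 2) = 4
Smallest bottleneck: 3.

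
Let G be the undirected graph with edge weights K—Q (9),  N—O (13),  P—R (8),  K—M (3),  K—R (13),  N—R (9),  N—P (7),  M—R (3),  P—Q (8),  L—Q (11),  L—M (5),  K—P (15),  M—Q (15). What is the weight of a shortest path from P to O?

A few of the P→O routes:
P→Q→K→M→R→N→O: 8 + 9 + 3 + 3 + 9 + 13 = 45
P→R→N→O: 8 + 9 + 13 = 30
P→K→M→R→N→O: 15 + 3 + 3 + 9 + 13 = 43
P→N→O: 7 + 13 = 20
Best route has total 20.

20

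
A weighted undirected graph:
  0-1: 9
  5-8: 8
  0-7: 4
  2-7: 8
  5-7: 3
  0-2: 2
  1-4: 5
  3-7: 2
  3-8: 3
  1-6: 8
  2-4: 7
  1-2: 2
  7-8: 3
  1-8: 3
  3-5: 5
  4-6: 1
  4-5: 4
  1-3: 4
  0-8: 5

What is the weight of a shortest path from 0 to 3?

6

Some routes from 0 to 3:
0-7-3: 4 + 2 = 6
0-8-3: 5 + 3 = 8
0-8-7-3: 5 + 3 + 2 = 10
0-2-1-3: 2 + 2 + 4 = 8
The minimum is 6.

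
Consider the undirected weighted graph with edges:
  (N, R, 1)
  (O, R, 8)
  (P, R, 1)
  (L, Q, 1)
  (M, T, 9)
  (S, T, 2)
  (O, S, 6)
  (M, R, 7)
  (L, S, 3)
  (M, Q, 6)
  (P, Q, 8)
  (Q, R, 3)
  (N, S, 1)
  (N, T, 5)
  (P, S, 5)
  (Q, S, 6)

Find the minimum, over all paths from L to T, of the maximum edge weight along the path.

Checking several routes:
L→Q→R→N→S→T: max(1, 3, 1, 1, 2) = 3
L→S→T: max(3, 2) = 3
L→Q→R→N→T: max(1, 3, 1, 5) = 5
L→Q→R→P→S→N→T: max(1, 3, 1, 5, 1, 5) = 5
L→Q→R→P→S→T: max(1, 3, 1, 5, 2) = 5
Smallest bottleneck: 3.

3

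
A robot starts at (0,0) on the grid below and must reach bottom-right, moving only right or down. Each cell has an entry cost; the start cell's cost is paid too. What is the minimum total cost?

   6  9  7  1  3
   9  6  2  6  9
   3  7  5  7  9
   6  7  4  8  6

Path [0,0] -> [0,1] -> [1,1] -> [1,2] -> [2,2] -> [3,2] -> [3,3] -> [3,4]: 6 + 9 + 6 + 2 + 5 + 4 + 8 + 6 = 46.
(Top row then right column would cost 50.)

46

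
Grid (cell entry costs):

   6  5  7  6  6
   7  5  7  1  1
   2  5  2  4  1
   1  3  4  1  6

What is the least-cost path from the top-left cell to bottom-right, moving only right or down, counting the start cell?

Path [0,0] → [1,0] → [2,0] → [3,0] → [3,1] → [3,2] → [3,3] → [3,4]: 6 + 7 + 2 + 1 + 3 + 4 + 1 + 6 = 30.
For comparison, the top-then-right route costs 38.

30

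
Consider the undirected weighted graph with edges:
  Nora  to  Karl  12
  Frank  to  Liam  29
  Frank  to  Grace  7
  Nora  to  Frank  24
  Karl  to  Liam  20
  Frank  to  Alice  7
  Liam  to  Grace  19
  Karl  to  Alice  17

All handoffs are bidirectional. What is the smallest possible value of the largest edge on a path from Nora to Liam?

19

Some routes from Nora to Liam:
Nora → Frank → Alice → Karl → Liam: max(24, 7, 17, 20) = 24
Nora → Karl → Alice → Frank → Grace → Liam: max(12, 17, 7, 7, 19) = 19
Nora → Karl → Liam: max(12, 20) = 20
Nora → Frank → Grace → Liam: max(24, 7, 19) = 24
Best route has worst link 19.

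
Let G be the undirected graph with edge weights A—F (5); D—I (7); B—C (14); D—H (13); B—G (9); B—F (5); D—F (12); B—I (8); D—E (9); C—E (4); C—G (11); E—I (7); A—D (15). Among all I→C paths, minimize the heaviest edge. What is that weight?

7

Comparing a few candidate routes:
I→B→F→D→E→C: max(8, 5, 12, 9, 4) = 12
I→B→G→C: max(8, 9, 11) = 11
I→D→E→C: max(7, 9, 4) = 9
I→E→C: max(7, 4) = 7
I→D→F→B→G→C: max(7, 12, 5, 9, 11) = 12
The minimum achievable maximum is 7.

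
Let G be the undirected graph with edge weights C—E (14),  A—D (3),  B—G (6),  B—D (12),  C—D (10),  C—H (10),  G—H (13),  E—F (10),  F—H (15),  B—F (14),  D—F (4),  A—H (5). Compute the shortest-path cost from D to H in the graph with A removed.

Checking several routes:
D-F-B-G-H: 4 + 14 + 6 + 13 = 37
D-C-H: 10 + 10 = 20
D-B-G-H: 12 + 6 + 13 = 31
D-F-H: 4 + 15 = 19
Best route has total 19.

19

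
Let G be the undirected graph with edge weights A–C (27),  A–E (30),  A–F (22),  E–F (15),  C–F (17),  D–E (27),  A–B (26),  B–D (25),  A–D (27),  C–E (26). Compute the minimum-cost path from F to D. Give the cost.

42

A few of the F→D routes:
F-A-D: 22 + 27 = 49
F-C-E-D: 17 + 26 + 27 = 70
F-C-A-D: 17 + 27 + 27 = 71
F-E-A-D: 15 + 30 + 27 = 72
F-E-D: 15 + 27 = 42
Shortest: 42.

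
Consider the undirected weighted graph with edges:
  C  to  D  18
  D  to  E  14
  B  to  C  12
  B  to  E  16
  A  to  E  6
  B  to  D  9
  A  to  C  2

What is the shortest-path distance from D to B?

9

Checking several routes:
D - B: 9
D - E - B: 14 + 16 = 30
D - C - B: 18 + 12 = 30
The minimum is 9.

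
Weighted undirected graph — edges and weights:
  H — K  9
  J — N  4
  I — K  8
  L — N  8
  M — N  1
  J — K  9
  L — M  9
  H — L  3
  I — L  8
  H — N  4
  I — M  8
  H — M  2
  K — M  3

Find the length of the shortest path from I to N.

9

Some routes from I to N:
I -> L -> H -> N: 8 + 3 + 4 = 15
I -> L -> H -> M -> N: 8 + 3 + 2 + 1 = 14
I -> M -> N: 8 + 1 = 9
I -> K -> M -> N: 8 + 3 + 1 = 12
I -> M -> H -> N: 8 + 2 + 4 = 14
Shortest: 9.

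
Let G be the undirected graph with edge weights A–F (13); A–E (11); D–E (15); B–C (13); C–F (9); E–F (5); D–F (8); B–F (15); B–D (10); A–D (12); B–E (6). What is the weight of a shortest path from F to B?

A few of the F→B routes:
F -> D -> E -> B: 8 + 15 + 6 = 29
F -> E -> B: 5 + 6 = 11
F -> D -> B: 8 + 10 = 18
F -> B: 15
F -> C -> B: 9 + 13 = 22
Shortest: 11.

11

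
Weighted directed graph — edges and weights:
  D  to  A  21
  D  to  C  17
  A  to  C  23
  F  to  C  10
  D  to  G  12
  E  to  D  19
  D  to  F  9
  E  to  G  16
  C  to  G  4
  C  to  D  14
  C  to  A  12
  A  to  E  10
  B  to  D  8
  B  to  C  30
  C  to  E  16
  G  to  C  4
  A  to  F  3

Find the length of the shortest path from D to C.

16

Some routes from D to C:
D - G - C: 12 + 4 = 16
D - F - C: 9 + 10 = 19
D - C: 17
Shortest: 16.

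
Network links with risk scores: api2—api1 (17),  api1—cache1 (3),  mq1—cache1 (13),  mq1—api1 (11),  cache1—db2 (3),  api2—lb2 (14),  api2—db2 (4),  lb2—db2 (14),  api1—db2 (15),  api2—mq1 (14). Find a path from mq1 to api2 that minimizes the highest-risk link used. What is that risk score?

Comparing a few candidate routes:
mq1 - api2: max(14) = 14
mq1 - api1 - db2 - api2: max(11, 15, 4) = 15
mq1 - api1 - cache1 - db2 - api2: max(11, 3, 3, 4) = 11
mq1 - cache1 - db2 - api2: max(13, 3, 4) = 13
mq1 - api1 - cache1 - db2 - lb2 - api2: max(11, 3, 3, 14, 14) = 14
mq1 - cache1 - db2 - lb2 - api2: max(13, 3, 14, 14) = 14
Smallest bottleneck: 11.

11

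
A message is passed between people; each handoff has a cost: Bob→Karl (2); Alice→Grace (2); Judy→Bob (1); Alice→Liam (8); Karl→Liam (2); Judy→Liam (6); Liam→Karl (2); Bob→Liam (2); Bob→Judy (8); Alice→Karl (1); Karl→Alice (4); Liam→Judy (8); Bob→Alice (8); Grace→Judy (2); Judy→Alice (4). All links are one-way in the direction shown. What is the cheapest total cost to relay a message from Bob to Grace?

8

Some routes from Bob to Grace:
Bob→Judy→Alice→Grace: 8 + 4 + 2 = 14
Bob→Alice→Grace: 8 + 2 = 10
Bob→Liam→Karl→Alice→Grace: 2 + 2 + 4 + 2 = 10
Bob→Karl→Alice→Grace: 2 + 4 + 2 = 8
Best route has total 8.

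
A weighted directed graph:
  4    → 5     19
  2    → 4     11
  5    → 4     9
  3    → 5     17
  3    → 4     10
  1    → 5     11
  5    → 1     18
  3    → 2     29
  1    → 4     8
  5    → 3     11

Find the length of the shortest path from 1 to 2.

51

Routes from 1 to 2:
1→5→3→2: 11 + 11 + 29 = 51
1→4→5→3→2: 8 + 19 + 11 + 29 = 67
Shortest: 51.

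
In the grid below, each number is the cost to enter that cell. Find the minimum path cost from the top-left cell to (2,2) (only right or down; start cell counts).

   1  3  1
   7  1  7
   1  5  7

Best path: [0,0] [0,1] [1,1] [2,1] [2,2]
Cost: 1 + 3 + 1 + 5 + 7 = 17
(Top row then right column would cost 19.)

17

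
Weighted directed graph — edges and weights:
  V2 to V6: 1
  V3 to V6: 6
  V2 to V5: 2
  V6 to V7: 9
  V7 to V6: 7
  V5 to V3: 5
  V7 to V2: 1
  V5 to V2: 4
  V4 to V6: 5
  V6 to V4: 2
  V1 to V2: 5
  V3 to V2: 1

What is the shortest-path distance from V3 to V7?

Paths from V3 to V7:
V3 -> V6 -> V7: 6 + 9 = 15
V3 -> V2 -> V6 -> V7: 1 + 1 + 9 = 11
The minimum is 11.

11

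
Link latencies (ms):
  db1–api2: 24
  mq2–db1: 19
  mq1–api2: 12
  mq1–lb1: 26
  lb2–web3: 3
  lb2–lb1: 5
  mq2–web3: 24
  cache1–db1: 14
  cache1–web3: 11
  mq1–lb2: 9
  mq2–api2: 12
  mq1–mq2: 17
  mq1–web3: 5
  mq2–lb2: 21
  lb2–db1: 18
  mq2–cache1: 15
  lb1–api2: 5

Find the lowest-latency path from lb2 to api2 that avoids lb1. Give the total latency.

A few of the lb2→api2 routes:
lb2 - web3 - mq1 - api2: 3 + 5 + 12 = 20
lb2 - mq1 - api2: 9 + 12 = 21
lb2 - mq2 - api2: 21 + 12 = 33
Best route has total 20 ms.

20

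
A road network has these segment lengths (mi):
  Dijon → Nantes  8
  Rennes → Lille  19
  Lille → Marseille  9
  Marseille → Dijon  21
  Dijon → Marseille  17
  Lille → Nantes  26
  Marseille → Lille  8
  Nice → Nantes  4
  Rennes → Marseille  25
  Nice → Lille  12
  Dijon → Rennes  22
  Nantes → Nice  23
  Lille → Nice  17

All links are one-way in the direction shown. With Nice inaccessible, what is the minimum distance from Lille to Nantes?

26

Paths from Lille to Nantes avoiding Nice:
Lille → Nantes: 26
Lille → Marseille → Dijon → Nantes: 9 + 21 + 8 = 38
Best route has total 26 mi.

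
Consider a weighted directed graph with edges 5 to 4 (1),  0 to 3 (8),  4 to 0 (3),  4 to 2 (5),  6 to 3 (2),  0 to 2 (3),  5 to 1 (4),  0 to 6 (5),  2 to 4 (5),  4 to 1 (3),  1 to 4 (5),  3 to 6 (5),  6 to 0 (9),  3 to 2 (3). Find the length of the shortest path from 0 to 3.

Paths from 0 to 3:
0 -> 3: 8
0 -> 6 -> 3: 5 + 2 = 7
The minimum is 7.

7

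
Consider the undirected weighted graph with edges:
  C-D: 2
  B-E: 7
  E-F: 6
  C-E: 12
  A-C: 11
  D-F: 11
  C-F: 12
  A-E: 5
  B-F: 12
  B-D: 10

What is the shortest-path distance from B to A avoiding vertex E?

23

Some routes from B to A avoiding E:
B - D - C - A: 10 + 2 + 11 = 23
B - F - D - C - A: 12 + 11 + 2 + 11 = 36
B - F - C - A: 12 + 12 + 11 = 35
Shortest: 23.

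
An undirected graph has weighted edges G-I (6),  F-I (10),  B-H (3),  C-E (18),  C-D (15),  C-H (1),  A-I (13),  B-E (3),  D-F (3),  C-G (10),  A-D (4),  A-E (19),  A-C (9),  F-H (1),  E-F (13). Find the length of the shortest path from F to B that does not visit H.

16

Checking several routes:
F → I → G → C → E → B: 10 + 6 + 10 + 18 + 3 = 47
F → D → A → E → B: 3 + 4 + 19 + 3 = 29
F → I → A → E → B: 10 + 13 + 19 + 3 = 45
F → D → C → E → B: 3 + 15 + 18 + 3 = 39
F → D → A → C → E → B: 3 + 4 + 9 + 18 + 3 = 37
F → E → B: 13 + 3 = 16
Shortest: 16.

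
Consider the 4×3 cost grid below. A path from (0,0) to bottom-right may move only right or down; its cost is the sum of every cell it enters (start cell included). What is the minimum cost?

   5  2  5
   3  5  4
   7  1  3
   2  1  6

20

Cheapest: r0c0 -> r0c1 -> r1c1 -> r2c1 -> r3c1 -> r3c2
  5 + 2 + 5 + 1 + 1 + 6 = 20
For comparison, the top-then-right route costs 25.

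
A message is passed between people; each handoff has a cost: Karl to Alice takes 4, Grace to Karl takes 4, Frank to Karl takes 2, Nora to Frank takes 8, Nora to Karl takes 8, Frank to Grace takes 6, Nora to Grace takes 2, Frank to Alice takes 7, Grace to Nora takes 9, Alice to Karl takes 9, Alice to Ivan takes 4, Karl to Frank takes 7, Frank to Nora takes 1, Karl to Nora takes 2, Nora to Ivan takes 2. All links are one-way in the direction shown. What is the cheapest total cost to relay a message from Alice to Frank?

16

Paths from Alice to Frank:
Alice → Karl → Nora → Frank: 9 + 2 + 8 = 19
Alice → Karl → Frank: 9 + 7 = 16
Shortest: 16.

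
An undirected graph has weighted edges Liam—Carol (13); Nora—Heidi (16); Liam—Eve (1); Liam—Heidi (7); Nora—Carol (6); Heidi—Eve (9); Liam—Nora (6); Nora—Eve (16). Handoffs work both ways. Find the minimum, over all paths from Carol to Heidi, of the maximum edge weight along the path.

7

Comparing a few candidate routes:
Carol → Nora → Liam → Heidi: max(6, 6, 7) = 7
Carol → Liam → Heidi: max(13, 7) = 13
Carol → Liam → Eve → Heidi: max(13, 1, 9) = 13
Carol → Nora → Liam → Eve → Heidi: max(6, 6, 1, 9) = 9
Smallest bottleneck: 7.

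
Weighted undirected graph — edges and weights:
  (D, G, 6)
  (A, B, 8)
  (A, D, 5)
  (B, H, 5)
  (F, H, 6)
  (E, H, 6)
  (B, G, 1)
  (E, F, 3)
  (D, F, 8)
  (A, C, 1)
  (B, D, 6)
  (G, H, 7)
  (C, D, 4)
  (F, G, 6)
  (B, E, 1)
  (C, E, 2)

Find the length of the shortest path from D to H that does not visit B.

Some routes from D to H avoiding B:
D-C-E-H: 4 + 2 + 6 = 12
D-G-H: 6 + 7 = 13
D-A-C-E-H: 5 + 1 + 2 + 6 = 14
D-F-H: 8 + 6 = 14
D-C-E-F-H: 4 + 2 + 3 + 6 = 15
Best route has total 12.

12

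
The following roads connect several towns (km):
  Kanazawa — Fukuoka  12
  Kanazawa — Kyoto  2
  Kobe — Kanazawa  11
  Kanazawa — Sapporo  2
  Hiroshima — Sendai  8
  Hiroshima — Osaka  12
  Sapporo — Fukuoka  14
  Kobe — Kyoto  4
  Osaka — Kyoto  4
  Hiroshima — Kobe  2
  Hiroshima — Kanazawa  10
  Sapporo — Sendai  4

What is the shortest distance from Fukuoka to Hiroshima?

Comparing a few candidate routes:
Fukuoka→Kanazawa→Kyoto→Kobe→Hiroshima: 12 + 2 + 4 + 2 = 20
Fukuoka→Kanazawa→Hiroshima: 12 + 10 = 22
Fukuoka→Kanazawa→Kobe→Hiroshima: 12 + 11 + 2 = 25
Fukuoka→Sapporo→Kanazawa→Kyoto→Kobe→Hiroshima: 14 + 2 + 2 + 4 + 2 = 24
The minimum is 20 km.

20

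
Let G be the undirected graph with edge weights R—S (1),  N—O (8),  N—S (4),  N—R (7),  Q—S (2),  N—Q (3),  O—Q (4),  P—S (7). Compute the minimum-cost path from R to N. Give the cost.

5

Paths from R to N:
R -> N: 7
R -> S -> N: 1 + 4 = 5
R -> S -> Q -> N: 1 + 2 + 3 = 6
R -> S -> Q -> O -> N: 1 + 2 + 4 + 8 = 15
Shortest: 5.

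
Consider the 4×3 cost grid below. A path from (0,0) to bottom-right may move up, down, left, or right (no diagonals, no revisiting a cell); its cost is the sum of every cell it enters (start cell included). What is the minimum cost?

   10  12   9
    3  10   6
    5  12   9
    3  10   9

Path [0,0] -> [1,0] -> [2,0] -> [3,0] -> [3,1] -> [3,2]: 10 + 3 + 5 + 3 + 10 + 9 = 40.

40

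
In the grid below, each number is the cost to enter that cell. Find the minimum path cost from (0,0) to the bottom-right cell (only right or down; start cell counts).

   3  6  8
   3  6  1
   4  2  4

Cheapest: r0c0 r1c0 r2c0 r2c1 r2c2
  3 + 3 + 4 + 2 + 4 = 16
(Top row then right column would cost 22.)

16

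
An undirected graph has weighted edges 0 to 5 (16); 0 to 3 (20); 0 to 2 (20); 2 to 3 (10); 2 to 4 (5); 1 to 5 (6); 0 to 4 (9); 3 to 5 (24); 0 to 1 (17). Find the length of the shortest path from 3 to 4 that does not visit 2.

Routes from 3 to 4 avoiding 2:
3→5→1→0→4: 24 + 6 + 17 + 9 = 56
3→5→0→4: 24 + 16 + 9 = 49
3→0→4: 20 + 9 = 29
Best route has total 29.

29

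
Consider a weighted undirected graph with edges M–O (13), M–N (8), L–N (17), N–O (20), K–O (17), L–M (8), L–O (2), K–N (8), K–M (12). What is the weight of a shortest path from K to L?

Comparing a few candidate routes:
K - N - M - L: 8 + 8 + 8 = 24
K - O - L: 17 + 2 = 19
K - M - L: 12 + 8 = 20
Shortest: 19.

19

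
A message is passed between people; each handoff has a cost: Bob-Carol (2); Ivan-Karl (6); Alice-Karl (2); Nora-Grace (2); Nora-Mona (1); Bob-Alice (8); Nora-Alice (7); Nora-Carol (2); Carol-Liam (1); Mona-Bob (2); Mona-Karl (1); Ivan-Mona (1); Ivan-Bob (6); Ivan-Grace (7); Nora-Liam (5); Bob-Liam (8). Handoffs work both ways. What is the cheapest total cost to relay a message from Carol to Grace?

Some routes from Carol to Grace:
Carol → Liam → Nora → Grace: 1 + 5 + 2 = 8
Carol → Bob → Mona → Nora → Grace: 2 + 2 + 1 + 2 = 7
Carol → Nora → Grace: 2 + 2 = 4
Carol → Nora → Mona → Ivan → Grace: 2 + 1 + 1 + 7 = 11
The minimum is 4.

4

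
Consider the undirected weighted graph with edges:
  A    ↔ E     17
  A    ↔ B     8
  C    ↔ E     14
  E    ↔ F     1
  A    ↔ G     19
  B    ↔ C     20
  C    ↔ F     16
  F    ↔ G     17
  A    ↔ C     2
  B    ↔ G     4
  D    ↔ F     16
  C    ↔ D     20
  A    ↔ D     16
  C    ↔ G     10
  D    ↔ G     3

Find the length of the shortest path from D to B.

7

A few of the D→B routes:
D-C-A-B: 20 + 2 + 8 = 30
D-G-C-A-B: 3 + 10 + 2 + 8 = 23
D-G-A-B: 3 + 19 + 8 = 30
D-A-B: 16 + 8 = 24
D-G-B: 3 + 4 = 7
Shortest: 7.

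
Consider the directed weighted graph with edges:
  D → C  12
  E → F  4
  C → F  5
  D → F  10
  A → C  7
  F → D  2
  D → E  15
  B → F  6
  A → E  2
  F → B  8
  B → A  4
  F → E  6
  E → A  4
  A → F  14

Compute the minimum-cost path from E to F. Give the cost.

4

Paths from E to F:
E→F: 4
E→A→C→F: 4 + 7 + 5 = 16
E→A→F: 4 + 14 = 18
Best route has total 4.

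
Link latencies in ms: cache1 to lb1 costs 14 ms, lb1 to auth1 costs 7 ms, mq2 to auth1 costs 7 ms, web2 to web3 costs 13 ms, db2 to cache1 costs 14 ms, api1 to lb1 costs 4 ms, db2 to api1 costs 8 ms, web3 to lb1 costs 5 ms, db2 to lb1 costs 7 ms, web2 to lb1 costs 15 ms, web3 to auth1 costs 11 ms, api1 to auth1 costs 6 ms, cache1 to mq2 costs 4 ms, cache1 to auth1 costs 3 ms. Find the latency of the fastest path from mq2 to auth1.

7

Checking several routes:
mq2→cache1→db2→lb1→auth1: 4 + 14 + 7 + 7 = 32
mq2→cache1→lb1→auth1: 4 + 14 + 7 = 25
mq2→cache1→auth1: 4 + 3 = 7
mq2→auth1: 7
mq2→cache1→lb1→api1→auth1: 4 + 14 + 4 + 6 = 28
The minimum is 7 ms.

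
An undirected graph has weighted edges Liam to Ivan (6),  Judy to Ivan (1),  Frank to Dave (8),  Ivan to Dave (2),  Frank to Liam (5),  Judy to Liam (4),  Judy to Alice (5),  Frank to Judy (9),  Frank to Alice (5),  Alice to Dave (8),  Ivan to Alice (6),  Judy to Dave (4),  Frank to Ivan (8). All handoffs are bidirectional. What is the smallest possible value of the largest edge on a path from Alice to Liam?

5

A few of the Alice→Liam routes:
Alice -> Ivan -> Judy -> Liam: max(6, 1, 4) = 6
Alice -> Ivan -> Dave -> Judy -> Liam: max(6, 2, 4, 4) = 6
Alice -> Judy -> Liam: max(5, 4) = 5
Alice -> Frank -> Liam: max(5, 5) = 5
Smallest bottleneck: 5.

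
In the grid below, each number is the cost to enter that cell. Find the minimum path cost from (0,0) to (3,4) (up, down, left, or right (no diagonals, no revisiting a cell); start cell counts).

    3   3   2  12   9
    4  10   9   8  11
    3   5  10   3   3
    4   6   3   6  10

39

Take (0,0) -> (1,0) -> (2,0) -> (3,0) -> (3,1) -> (3,2) -> (3,3) -> (3,4) for a total of 3 + 4 + 3 + 4 + 6 + 3 + 6 + 10 = 39.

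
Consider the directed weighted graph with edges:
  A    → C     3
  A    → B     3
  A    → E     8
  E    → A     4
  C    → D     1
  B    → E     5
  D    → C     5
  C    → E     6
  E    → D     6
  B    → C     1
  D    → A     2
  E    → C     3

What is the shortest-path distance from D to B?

Paths from D to B:
D -> C -> E -> A -> B: 5 + 6 + 4 + 3 = 18
D -> A -> B: 2 + 3 = 5
The minimum is 5.

5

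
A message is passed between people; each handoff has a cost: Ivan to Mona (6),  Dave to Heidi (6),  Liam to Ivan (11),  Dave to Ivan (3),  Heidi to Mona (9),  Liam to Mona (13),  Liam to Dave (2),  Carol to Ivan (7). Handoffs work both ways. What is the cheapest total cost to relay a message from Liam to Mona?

Candidate routes:
Liam → Dave → Heidi → Mona: 2 + 6 + 9 = 17
Liam → Ivan → Mona: 11 + 6 = 17
Liam → Ivan → Dave → Heidi → Mona: 11 + 3 + 6 + 9 = 29
Liam → Dave → Ivan → Mona: 2 + 3 + 6 = 11
Liam → Mona: 13
Best route has total 11.

11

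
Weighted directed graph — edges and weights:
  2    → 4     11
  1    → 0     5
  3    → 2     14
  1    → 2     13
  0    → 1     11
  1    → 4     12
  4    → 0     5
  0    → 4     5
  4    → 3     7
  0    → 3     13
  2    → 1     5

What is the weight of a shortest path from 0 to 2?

Candidate routes:
0-4-3-2: 5 + 7 + 14 = 26
0-1-2: 11 + 13 = 24
0-1-4-3-2: 11 + 12 + 7 + 14 = 44
0-3-2: 13 + 14 = 27
Shortest: 24.

24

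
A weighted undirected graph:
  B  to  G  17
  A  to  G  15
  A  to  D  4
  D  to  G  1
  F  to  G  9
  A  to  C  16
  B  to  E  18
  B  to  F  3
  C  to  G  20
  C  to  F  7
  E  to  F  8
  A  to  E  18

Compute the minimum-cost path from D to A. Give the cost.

Comparing a few candidate routes:
D -> A: 4
D -> G -> F -> C -> A: 1 + 9 + 7 + 16 = 33
D -> G -> A: 1 + 15 = 16
The minimum is 4.

4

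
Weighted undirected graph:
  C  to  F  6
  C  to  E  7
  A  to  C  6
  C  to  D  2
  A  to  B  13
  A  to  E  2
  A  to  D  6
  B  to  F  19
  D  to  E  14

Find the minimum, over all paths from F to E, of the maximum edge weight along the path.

Checking several routes:
F → C → D → A → E: max(6, 2, 6, 2) = 6
F → C → D → E: max(6, 2, 14) = 14
F → C → A → D → E: max(6, 6, 6, 14) = 14
F → C → A → E: max(6, 6, 2) = 6
F → C → E: max(6, 7) = 7
The minimum achievable maximum is 6.

6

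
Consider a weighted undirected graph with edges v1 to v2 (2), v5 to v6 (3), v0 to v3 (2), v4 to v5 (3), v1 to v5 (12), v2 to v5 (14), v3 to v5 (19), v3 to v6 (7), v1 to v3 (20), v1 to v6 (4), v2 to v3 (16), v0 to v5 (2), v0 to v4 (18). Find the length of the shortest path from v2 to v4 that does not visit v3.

12

Paths from v2 to v4 avoiding v3:
v2→v1→v6→v5→v0→v4: 2 + 4 + 3 + 2 + 18 = 29
v2→v1→v5→v4: 2 + 12 + 3 = 17
v2→v5→v0→v4: 14 + 2 + 18 = 34
v2→v5→v4: 14 + 3 = 17
v2→v1→v5→v0→v4: 2 + 12 + 2 + 18 = 34
v2→v1→v6→v5→v4: 2 + 4 + 3 + 3 = 12
The minimum is 12.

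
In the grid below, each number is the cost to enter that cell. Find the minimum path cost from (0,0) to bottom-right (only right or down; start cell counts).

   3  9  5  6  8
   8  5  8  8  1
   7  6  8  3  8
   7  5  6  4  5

42

Take [0,0] [1,0] [1,1] [2,1] [2,2] [2,3] [3,3] [3,4] for a total of 3 + 8 + 5 + 6 + 8 + 3 + 4 + 5 = 42.
(Top row then right column would cost 45.)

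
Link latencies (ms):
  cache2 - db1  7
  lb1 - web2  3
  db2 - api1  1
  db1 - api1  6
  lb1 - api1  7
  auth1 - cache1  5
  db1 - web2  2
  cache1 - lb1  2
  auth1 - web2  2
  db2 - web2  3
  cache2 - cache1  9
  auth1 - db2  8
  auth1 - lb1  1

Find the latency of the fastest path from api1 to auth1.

Checking several routes:
api1 - db2 - auth1: 1 + 8 = 9
api1 - db2 - web2 - lb1 - auth1: 1 + 3 + 3 + 1 = 8
api1 - lb1 - auth1: 7 + 1 = 8
api1 - db2 - web2 - auth1: 1 + 3 + 2 = 6
The minimum is 6 ms.

6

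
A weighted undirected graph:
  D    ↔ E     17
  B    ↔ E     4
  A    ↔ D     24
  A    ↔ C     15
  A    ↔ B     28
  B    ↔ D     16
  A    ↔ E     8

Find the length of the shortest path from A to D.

24

Paths from A to D:
A→E→D: 8 + 17 = 25
A→B→D: 28 + 16 = 44
A→D: 24
A→E→B→D: 8 + 4 + 16 = 28
A→B→E→D: 28 + 4 + 17 = 49
Best route has total 24.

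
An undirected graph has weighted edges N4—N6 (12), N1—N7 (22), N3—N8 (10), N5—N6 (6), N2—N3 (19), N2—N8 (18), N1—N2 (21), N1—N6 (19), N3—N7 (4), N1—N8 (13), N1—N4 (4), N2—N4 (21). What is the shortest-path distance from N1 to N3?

A few of the N1→N3 routes:
N1-N4-N2-N3: 4 + 21 + 19 = 44
N1-N8-N3: 13 + 10 = 23
N1-N2-N3: 21 + 19 = 40
N1-N7-N3: 22 + 4 = 26
Best route has total 23.

23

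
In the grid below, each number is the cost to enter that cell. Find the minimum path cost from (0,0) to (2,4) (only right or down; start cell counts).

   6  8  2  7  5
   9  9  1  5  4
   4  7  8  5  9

Cheapest: [0,0] -> [0,1] -> [0,2] -> [1,2] -> [1,3] -> [1,4] -> [2,4]
  6 + 8 + 2 + 1 + 5 + 4 + 9 = 35
(Top row then right column would cost 41.)

35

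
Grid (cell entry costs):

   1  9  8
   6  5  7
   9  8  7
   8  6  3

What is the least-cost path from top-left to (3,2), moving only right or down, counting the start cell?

Cheapest: (0,0) → (1,0) → (1,1) → (1,2) → (2,2) → (3,2)
  1 + 6 + 5 + 7 + 7 + 3 = 29
For comparison, the top-then-right route costs 35.

29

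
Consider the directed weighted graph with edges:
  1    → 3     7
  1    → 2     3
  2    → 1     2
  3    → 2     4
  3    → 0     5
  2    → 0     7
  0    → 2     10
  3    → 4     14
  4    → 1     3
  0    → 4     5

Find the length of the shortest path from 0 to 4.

5

Candidate routes:
0-2-1-3-4: 10 + 2 + 7 + 14 = 33
0-4: 5
The minimum is 5.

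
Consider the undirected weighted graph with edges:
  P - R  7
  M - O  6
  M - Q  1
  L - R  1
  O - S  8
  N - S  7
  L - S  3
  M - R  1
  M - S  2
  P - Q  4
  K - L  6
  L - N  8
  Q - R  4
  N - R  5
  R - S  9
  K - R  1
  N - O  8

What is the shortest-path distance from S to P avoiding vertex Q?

Comparing a few candidate routes:
S -> R -> P: 9 + 7 = 16
S -> L -> R -> P: 3 + 1 + 7 = 11
S -> M -> R -> P: 2 + 1 + 7 = 10
Best route has total 10.

10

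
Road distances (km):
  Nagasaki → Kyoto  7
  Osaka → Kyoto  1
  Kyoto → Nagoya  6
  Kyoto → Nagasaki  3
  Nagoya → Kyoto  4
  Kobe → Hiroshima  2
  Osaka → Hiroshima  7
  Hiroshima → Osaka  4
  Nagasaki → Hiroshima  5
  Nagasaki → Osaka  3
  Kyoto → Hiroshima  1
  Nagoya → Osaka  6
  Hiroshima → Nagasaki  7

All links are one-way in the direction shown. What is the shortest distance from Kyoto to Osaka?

5

Comparing a few candidate routes:
Kyoto - Hiroshima - Nagasaki - Osaka: 1 + 7 + 3 = 11
Kyoto - Nagasaki - Osaka: 3 + 3 = 6
Kyoto - Hiroshima - Osaka: 1 + 4 = 5
Kyoto - Nagoya - Osaka: 6 + 6 = 12
The minimum is 5 km.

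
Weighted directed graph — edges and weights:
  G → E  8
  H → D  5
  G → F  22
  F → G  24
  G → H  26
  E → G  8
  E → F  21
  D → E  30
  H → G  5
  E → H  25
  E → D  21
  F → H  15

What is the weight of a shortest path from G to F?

Candidate routes:
G - F: 22
G - H - D - E - F: 26 + 5 + 30 + 21 = 82
G - E - F: 8 + 21 = 29
Shortest: 22.

22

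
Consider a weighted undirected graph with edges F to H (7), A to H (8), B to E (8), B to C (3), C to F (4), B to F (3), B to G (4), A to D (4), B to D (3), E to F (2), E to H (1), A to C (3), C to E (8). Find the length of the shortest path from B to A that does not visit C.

7

A few of the B→A routes:
B - D - A: 3 + 4 = 7
B - F - E - H - A: 3 + 2 + 1 + 8 = 14
B - E - H - A: 8 + 1 + 8 = 17
The minimum is 7.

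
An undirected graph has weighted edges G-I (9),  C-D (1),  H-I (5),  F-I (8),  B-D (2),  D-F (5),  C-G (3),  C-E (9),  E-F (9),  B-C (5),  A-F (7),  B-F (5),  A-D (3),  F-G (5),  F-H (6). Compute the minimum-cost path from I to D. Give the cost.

13

A few of the I→D routes:
I → F → B → D: 8 + 5 + 2 = 15
I → G → C → D: 9 + 3 + 1 = 13
I → F → D: 8 + 5 = 13
The minimum is 13.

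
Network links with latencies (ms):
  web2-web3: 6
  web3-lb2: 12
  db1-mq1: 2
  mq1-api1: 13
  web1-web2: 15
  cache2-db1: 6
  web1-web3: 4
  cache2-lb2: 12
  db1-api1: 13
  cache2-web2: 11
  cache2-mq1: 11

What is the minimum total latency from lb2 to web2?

18

Routes from lb2 to web2:
lb2→web3→web2: 12 + 6 = 18
lb2→web3→web1→web2: 12 + 4 + 15 = 31
lb2→cache2→web2: 12 + 11 = 23
The minimum is 18 ms.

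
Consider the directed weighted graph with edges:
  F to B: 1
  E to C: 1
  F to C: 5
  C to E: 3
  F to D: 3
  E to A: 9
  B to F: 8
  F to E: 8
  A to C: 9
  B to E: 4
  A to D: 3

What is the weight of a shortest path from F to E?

Paths from F to E:
F-C-E: 5 + 3 = 8
F-E: 8
F-B-E: 1 + 4 = 5
Best route has total 5.

5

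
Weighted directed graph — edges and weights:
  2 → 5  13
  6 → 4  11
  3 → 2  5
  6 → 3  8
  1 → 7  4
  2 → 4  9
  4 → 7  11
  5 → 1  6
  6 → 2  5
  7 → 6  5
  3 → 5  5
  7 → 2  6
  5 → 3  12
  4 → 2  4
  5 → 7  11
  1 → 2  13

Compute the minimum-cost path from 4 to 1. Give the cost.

23

Comparing a few candidate routes:
4 - 2 - 5 - 1: 4 + 13 + 6 = 23
4 - 7 - 6 - 3 - 5 - 1: 11 + 5 + 8 + 5 + 6 = 35
4 - 7 - 2 - 5 - 1: 11 + 6 + 13 + 6 = 36
Shortest: 23.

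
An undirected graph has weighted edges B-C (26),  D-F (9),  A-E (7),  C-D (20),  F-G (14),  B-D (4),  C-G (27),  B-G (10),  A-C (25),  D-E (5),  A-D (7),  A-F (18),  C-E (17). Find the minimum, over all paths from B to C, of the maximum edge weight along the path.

17

Comparing a few candidate routes:
B - D - A - E - C: max(4, 7, 7, 17) = 17
B - G - F - D - A - E - C: max(10, 14, 9, 7, 7, 17) = 17
B - D - E - C: max(4, 5, 17) = 17
Best route has worst link 17.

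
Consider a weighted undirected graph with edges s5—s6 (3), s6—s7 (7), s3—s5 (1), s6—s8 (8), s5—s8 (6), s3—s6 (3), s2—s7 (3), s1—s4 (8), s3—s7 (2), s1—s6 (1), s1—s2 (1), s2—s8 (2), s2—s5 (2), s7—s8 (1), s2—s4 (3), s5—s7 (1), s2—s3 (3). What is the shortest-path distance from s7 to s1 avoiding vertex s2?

A few of the s7→s1 routes:
s7 - s6 - s1: 7 + 1 = 8
s7 - s3 - s6 - s1: 2 + 3 + 1 = 6
s7 - s3 - s5 - s6 - s1: 2 + 1 + 3 + 1 = 7
s7 - s5 - s6 - s1: 1 + 3 + 1 = 5
s7 - s5 - s3 - s6 - s1: 1 + 1 + 3 + 1 = 6
Best route has total 5.

5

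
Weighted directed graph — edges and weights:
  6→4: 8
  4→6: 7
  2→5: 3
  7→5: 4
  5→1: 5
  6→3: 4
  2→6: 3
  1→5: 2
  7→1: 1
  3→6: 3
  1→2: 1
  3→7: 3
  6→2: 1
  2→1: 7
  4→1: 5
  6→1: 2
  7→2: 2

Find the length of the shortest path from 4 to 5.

Comparing a few candidate routes:
4 - 6 - 2 - 5: 7 + 1 + 3 = 11
4 - 1 - 5: 5 + 2 = 7
4 - 6 - 1 - 5: 7 + 2 + 2 = 11
4 - 1 - 2 - 5: 5 + 1 + 3 = 9
The minimum is 7.

7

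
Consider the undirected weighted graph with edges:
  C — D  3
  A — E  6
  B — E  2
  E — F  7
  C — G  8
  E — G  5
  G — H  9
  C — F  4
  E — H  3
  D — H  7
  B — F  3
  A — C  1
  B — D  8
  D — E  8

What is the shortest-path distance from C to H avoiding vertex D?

10

A few of the C→H routes:
C -> F -> B -> E -> H: 4 + 3 + 2 + 3 = 12
C -> F -> E -> H: 4 + 7 + 3 = 14
C -> A -> E -> H: 1 + 6 + 3 = 10
C -> G -> E -> H: 8 + 5 + 3 = 16
Best route has total 10.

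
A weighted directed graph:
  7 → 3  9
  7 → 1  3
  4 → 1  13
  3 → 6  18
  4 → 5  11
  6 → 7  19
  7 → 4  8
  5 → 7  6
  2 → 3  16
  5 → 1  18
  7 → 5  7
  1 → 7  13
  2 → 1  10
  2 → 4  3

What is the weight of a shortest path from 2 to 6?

Some routes from 2 to 6:
2 -> 4 -> 1 -> 7 -> 3 -> 6: 3 + 13 + 13 + 9 + 18 = 56
2 -> 4 -> 5 -> 7 -> 3 -> 6: 3 + 11 + 6 + 9 + 18 = 47
2 -> 3 -> 6: 16 + 18 = 34
2 -> 1 -> 7 -> 3 -> 6: 10 + 13 + 9 + 18 = 50
The minimum is 34.

34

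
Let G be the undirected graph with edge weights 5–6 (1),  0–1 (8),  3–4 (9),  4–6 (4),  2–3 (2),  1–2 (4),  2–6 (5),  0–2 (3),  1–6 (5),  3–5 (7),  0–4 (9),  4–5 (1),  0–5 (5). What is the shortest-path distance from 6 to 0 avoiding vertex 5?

8

Comparing a few candidate routes:
6 → 2 → 0: 5 + 3 = 8
6 → 4 → 0: 4 + 9 = 13
6 → 1 → 2 → 0: 5 + 4 + 3 = 12
The minimum is 8.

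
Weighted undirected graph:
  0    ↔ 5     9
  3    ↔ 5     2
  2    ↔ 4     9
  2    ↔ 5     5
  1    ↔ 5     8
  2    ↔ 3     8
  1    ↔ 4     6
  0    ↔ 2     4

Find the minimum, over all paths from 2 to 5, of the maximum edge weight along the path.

5

Paths from 2 to 5:
2 -> 5: max(5) = 5
2 -> 4 -> 1 -> 5: max(9, 6, 8) = 9
2 -> 0 -> 5: max(4, 9) = 9
2 -> 3 -> 5: max(8, 2) = 8
The minimum achievable maximum is 5.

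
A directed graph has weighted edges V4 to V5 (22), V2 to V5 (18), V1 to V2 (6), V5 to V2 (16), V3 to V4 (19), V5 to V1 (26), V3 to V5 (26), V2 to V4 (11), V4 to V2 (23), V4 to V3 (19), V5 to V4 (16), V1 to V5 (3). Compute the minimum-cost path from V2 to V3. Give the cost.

30

Routes from V2 to V3:
V2→V5→V4→V3: 18 + 16 + 19 = 53
V2→V4→V3: 11 + 19 = 30
Best route has total 30.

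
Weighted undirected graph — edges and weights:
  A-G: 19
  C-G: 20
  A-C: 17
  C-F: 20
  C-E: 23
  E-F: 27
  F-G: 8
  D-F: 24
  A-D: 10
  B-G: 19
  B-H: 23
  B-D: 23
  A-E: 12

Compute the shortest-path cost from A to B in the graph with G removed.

Paths from A to B avoiding G:
A → C → E → F → D → B: 17 + 23 + 27 + 24 + 23 = 114
A → C → F → D → B: 17 + 20 + 24 + 23 = 84
A → E → F → D → B: 12 + 27 + 24 + 23 = 86
A → D → B: 10 + 23 = 33
A → E → C → F → D → B: 12 + 23 + 20 + 24 + 23 = 102
Best route has total 33.

33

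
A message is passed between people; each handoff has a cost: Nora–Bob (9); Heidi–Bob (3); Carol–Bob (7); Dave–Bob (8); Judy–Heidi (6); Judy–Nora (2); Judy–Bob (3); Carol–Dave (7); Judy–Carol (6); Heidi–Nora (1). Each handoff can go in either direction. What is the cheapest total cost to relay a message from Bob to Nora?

4

Some routes from Bob to Nora:
Bob - Judy - Nora: 3 + 2 = 5
Bob - Nora: 9
Bob - Heidi - Nora: 3 + 1 = 4
Best route has total 4.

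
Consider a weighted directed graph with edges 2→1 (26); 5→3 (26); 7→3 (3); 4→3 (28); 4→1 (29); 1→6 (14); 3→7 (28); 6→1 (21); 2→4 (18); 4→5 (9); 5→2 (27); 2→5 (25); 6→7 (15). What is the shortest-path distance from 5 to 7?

54

Comparing a few candidate routes:
5→2→4→3→7: 27 + 18 + 28 + 28 = 101
5→3→7: 26 + 28 = 54
5→2→1→6→7: 27 + 26 + 14 + 15 = 82
Shortest: 54.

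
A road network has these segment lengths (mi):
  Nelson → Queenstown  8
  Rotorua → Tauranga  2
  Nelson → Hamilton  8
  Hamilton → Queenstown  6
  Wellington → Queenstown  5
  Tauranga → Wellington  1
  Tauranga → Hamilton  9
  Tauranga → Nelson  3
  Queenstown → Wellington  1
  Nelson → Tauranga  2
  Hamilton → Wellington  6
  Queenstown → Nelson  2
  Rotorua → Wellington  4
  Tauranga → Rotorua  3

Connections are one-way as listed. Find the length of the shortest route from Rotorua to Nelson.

Paths from Rotorua to Nelson:
Rotorua→Tauranga→Hamilton→Wellington→Queenstown→Nelson: 2 + 9 + 6 + 5 + 2 = 24
Rotorua→Wellington→Queenstown→Nelson: 4 + 5 + 2 = 11
Rotorua→Tauranga→Nelson: 2 + 3 = 5
Rotorua→Tauranga→Wellington→Queenstown→Nelson: 2 + 1 + 5 + 2 = 10
Rotorua→Tauranga→Hamilton→Queenstown→Nelson: 2 + 9 + 6 + 2 = 19
Best route has total 5 mi.

5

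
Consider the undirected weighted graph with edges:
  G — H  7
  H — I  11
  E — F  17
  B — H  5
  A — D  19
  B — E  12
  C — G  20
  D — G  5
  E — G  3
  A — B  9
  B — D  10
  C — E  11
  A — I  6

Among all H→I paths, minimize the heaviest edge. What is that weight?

9

Checking several routes:
H→G→D→B→A→I: max(7, 5, 10, 9, 6) = 10
H→I: max(11) = 11
H→G→E→B→D→A→I: max(7, 3, 12, 10, 19, 6) = 19
H→G→E→B→A→I: max(7, 3, 12, 9, 6) = 12
H→B→A→I: max(5, 9, 6) = 9
Smallest bottleneck: 9.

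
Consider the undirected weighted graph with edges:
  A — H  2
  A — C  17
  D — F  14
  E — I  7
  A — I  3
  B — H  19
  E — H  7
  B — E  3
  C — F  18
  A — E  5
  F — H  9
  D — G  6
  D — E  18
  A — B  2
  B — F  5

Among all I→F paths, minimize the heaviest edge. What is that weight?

A few of the I→F routes:
I → A → H → E → B → F: max(3, 2, 7, 3, 5) = 7
I → A → B → F: max(3, 2, 5) = 5
I → A → E → B → F: max(3, 5, 3, 5) = 5
I → E → H → A → B → F: max(7, 7, 2, 2, 5) = 7
I → E → A → B → F: max(7, 5, 2, 5) = 7
The minimum achievable maximum is 5.

5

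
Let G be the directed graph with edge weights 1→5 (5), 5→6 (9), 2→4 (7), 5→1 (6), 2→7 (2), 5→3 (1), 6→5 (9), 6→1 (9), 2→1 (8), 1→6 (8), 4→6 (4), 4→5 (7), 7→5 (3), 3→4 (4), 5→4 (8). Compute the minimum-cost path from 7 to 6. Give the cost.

12

A few of the 7→6 routes:
7-5-4-6: 3 + 8 + 4 = 15
7-5-3-4-6: 3 + 1 + 4 + 4 = 12
7-5-6: 3 + 9 = 12
Best route has total 12.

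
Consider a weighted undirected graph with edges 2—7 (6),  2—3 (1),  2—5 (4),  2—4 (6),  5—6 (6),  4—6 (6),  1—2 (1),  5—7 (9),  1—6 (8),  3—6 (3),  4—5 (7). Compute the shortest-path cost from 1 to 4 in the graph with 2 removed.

Candidate routes:
1-6-5-4: 8 + 6 + 7 = 21
1-6-4: 8 + 6 = 14
Shortest: 14.

14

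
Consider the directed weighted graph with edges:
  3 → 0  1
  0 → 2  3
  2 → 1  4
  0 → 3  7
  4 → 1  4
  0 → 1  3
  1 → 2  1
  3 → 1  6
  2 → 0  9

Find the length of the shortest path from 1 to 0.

10

Paths from 1 to 0:
1 -> 2 -> 0: 1 + 9 = 10
The minimum is 10.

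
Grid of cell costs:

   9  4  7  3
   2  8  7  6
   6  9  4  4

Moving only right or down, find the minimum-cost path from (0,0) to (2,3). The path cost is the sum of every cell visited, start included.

33

Path r0c0 → r0c1 → r0c2 → r0c3 → r1c3 → r2c3: 9 + 4 + 7 + 3 + 6 + 4 = 33.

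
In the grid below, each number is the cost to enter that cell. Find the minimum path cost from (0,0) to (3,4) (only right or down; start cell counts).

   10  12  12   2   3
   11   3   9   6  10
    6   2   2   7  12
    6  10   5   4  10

47

Path [0,0]→[1,0]→[1,1]→[2,1]→[2,2]→[3,2]→[3,3]→[3,4]: 10 + 11 + 3 + 2 + 2 + 5 + 4 + 10 = 47.
For comparison, the top-then-right route costs 71.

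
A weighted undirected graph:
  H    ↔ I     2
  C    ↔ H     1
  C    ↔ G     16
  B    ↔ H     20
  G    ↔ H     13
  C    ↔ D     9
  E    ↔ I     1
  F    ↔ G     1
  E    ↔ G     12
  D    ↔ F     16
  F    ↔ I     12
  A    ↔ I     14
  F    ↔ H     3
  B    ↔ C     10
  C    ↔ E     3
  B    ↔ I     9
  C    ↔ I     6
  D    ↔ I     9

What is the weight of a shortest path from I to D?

Comparing a few candidate routes:
I-H-F-D: 2 + 3 + 16 = 21
I-D: 9
I-H-C-D: 2 + 1 + 9 = 12
I-C-D: 6 + 9 = 15
I-E-C-D: 1 + 3 + 9 = 13
Best route has total 9.

9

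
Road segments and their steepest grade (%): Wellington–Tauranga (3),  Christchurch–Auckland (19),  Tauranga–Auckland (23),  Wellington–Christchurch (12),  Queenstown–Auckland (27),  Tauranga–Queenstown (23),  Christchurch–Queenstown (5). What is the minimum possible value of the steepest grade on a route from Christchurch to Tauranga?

12

Candidate routes:
Christchurch - Queenstown - Auckland - Tauranga: max(5, 27, 23) = 27
Christchurch - Queenstown - Tauranga: max(5, 23) = 23
Christchurch - Auckland - Queenstown - Tauranga: max(19, 27, 23) = 27
Christchurch - Auckland - Tauranga: max(19, 23) = 23
Christchurch - Wellington - Tauranga: max(12, 3) = 12
The minimum achievable maximum is 12%.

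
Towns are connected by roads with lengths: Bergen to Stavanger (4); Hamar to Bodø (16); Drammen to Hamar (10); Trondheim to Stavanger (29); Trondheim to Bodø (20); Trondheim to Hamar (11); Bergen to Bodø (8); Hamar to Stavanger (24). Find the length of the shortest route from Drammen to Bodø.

Some routes from Drammen to Bodø:
Drammen-Hamar-Stavanger-Bergen-Bodø: 10 + 24 + 4 + 8 = 46
Drammen-Hamar-Bodø: 10 + 16 = 26
Drammen-Hamar-Trondheim-Bodø: 10 + 11 + 20 = 41
Best route has total 26.

26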